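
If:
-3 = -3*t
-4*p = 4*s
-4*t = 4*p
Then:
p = -1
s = 1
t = 1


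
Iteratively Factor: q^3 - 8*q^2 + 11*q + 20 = (q - 5)*(q^2 - 3*q - 4) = (q - 5)*(q - 4)*(q + 1)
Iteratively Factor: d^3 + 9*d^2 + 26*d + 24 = (d + 4)*(d^2 + 5*d + 6) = (d + 2)*(d + 4)*(d + 3)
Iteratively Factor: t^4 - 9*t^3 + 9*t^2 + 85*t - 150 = (t + 3)*(t^3 - 12*t^2 + 45*t - 50) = (t - 5)*(t + 3)*(t^2 - 7*t + 10) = (t - 5)*(t - 2)*(t + 3)*(t - 5)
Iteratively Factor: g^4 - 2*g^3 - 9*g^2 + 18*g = (g + 3)*(g^3 - 5*g^2 + 6*g) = (g - 2)*(g + 3)*(g^2 - 3*g) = g*(g - 2)*(g + 3)*(g - 3)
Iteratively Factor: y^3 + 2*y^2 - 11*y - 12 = (y + 4)*(y^2 - 2*y - 3) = (y + 1)*(y + 4)*(y - 3)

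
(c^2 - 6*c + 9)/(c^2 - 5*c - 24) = (-c^2 + 6*c - 9)/(-c^2 + 5*c + 24)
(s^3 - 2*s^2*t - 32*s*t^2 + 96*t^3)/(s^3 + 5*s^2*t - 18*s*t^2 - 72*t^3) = (s - 4*t)/(s + 3*t)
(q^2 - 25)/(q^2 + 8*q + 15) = (q - 5)/(q + 3)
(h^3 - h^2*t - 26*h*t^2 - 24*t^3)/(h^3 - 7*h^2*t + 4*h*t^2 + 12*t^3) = (-h - 4*t)/(-h + 2*t)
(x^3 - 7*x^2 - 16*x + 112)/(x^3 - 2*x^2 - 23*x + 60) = (x^2 - 3*x - 28)/(x^2 + 2*x - 15)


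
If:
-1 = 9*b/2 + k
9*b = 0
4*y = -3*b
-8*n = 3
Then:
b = 0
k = -1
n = -3/8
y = 0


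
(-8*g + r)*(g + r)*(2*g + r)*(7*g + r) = -112*g^4 - 170*g^3*r - 57*g^2*r^2 + 2*g*r^3 + r^4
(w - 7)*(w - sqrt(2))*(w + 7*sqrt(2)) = w^3 - 7*w^2 + 6*sqrt(2)*w^2 - 42*sqrt(2)*w - 14*w + 98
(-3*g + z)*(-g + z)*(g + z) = 3*g^3 - g^2*z - 3*g*z^2 + z^3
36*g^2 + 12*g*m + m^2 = (6*g + m)^2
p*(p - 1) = p^2 - p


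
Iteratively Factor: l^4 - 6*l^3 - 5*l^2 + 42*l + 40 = (l - 5)*(l^3 - l^2 - 10*l - 8) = (l - 5)*(l - 4)*(l^2 + 3*l + 2) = (l - 5)*(l - 4)*(l + 2)*(l + 1)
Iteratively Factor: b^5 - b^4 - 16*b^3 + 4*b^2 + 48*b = (b + 3)*(b^4 - 4*b^3 - 4*b^2 + 16*b) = b*(b + 3)*(b^3 - 4*b^2 - 4*b + 16) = b*(b - 2)*(b + 3)*(b^2 - 2*b - 8) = b*(b - 4)*(b - 2)*(b + 3)*(b + 2)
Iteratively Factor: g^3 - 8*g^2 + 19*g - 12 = (g - 3)*(g^2 - 5*g + 4) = (g - 3)*(g - 1)*(g - 4)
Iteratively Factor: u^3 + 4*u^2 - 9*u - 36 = (u - 3)*(u^2 + 7*u + 12) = (u - 3)*(u + 4)*(u + 3)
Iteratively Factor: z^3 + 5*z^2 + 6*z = (z)*(z^2 + 5*z + 6) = z*(z + 3)*(z + 2)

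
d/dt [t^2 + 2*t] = 2*t + 2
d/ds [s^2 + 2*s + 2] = 2*s + 2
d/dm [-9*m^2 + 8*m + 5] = 8 - 18*m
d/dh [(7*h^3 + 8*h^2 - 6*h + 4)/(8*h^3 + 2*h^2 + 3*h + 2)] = 2*(-25*h^4 + 69*h^3 - 9*h^2 + 8*h - 12)/(64*h^6 + 32*h^5 + 52*h^4 + 44*h^3 + 17*h^2 + 12*h + 4)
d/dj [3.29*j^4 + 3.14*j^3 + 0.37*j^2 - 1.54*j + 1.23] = 13.16*j^3 + 9.42*j^2 + 0.74*j - 1.54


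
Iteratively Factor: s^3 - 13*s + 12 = (s + 4)*(s^2 - 4*s + 3) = (s - 1)*(s + 4)*(s - 3)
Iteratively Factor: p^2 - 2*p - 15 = (p + 3)*(p - 5)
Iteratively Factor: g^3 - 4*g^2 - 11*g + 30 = (g + 3)*(g^2 - 7*g + 10) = (g - 5)*(g + 3)*(g - 2)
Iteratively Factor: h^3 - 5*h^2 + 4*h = (h - 1)*(h^2 - 4*h) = h*(h - 1)*(h - 4)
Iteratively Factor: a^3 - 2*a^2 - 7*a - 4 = (a + 1)*(a^2 - 3*a - 4) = (a - 4)*(a + 1)*(a + 1)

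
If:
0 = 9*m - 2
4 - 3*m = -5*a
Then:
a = -2/3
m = 2/9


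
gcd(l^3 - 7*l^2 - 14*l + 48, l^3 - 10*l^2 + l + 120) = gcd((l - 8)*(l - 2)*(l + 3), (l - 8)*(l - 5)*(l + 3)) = l^2 - 5*l - 24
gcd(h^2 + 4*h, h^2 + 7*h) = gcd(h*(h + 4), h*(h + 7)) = h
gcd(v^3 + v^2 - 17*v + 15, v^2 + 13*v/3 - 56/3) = 1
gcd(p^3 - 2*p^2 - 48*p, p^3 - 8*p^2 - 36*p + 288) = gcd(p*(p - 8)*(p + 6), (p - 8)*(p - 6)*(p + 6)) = p^2 - 2*p - 48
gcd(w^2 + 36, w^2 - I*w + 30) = w - 6*I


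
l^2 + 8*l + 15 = (l + 3)*(l + 5)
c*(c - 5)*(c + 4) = c^3 - c^2 - 20*c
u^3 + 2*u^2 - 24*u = u*(u - 4)*(u + 6)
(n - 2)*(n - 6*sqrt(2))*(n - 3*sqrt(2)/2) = n^3 - 15*sqrt(2)*n^2/2 - 2*n^2 + 18*n + 15*sqrt(2)*n - 36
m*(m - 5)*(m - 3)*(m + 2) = m^4 - 6*m^3 - m^2 + 30*m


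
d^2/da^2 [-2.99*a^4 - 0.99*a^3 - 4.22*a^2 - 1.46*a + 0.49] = -35.88*a^2 - 5.94*a - 8.44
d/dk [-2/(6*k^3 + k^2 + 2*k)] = 4*(9*k^2 + k + 1)/(k^2*(6*k^2 + k + 2)^2)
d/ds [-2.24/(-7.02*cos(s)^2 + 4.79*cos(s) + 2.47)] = (31.4496*cos(s) - 10.7296)*sin(s)/(-7.02*cos(s)^2 + 4.79*cos(s) + 2.47)^2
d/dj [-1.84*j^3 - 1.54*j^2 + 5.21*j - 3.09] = -5.52*j^2 - 3.08*j + 5.21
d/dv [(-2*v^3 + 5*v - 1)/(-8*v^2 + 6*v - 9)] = (16*v^4 - 24*v^3 + 94*v^2 - 16*v - 39)/(64*v^4 - 96*v^3 + 180*v^2 - 108*v + 81)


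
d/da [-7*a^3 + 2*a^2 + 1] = a*(4 - 21*a)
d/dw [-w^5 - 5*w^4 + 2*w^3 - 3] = w^2*(-5*w^2 - 20*w + 6)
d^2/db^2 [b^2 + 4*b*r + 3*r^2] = 2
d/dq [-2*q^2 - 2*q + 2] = -4*q - 2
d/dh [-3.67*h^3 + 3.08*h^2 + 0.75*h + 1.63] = -11.01*h^2 + 6.16*h + 0.75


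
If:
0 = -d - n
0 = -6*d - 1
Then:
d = -1/6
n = 1/6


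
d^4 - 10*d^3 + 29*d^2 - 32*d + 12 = (d - 6)*(d - 2)*(d - 1)^2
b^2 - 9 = (b - 3)*(b + 3)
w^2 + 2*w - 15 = (w - 3)*(w + 5)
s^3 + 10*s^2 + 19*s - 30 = (s - 1)*(s + 5)*(s + 6)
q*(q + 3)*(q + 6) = q^3 + 9*q^2 + 18*q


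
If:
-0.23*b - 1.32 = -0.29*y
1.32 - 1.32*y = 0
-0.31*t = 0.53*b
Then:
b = -4.48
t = 7.66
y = 1.00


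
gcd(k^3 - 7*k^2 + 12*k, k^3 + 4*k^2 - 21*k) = k^2 - 3*k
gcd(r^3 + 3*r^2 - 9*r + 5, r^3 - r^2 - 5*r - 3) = 1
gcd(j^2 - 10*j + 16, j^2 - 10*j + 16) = j^2 - 10*j + 16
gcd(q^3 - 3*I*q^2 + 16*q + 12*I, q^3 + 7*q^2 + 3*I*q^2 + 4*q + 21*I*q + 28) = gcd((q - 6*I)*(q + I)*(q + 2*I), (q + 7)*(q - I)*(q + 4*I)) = 1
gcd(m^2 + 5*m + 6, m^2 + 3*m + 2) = m + 2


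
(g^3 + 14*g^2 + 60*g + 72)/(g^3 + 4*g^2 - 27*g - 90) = (g^2 + 8*g + 12)/(g^2 - 2*g - 15)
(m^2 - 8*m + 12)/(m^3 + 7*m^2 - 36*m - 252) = (m - 2)/(m^2 + 13*m + 42)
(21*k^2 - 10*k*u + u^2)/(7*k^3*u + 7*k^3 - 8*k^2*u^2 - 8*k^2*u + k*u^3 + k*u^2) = (-3*k + u)/(k*(-k*u - k + u^2 + u))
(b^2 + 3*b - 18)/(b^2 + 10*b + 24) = (b - 3)/(b + 4)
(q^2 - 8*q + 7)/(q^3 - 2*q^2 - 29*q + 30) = (q - 7)/(q^2 - q - 30)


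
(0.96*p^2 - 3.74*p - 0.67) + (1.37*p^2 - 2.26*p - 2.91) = 2.33*p^2 - 6.0*p - 3.58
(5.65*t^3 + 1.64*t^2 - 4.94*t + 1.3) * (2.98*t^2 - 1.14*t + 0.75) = 16.837*t^5 - 1.5538*t^4 - 12.3533*t^3 + 10.7356*t^2 - 5.187*t + 0.975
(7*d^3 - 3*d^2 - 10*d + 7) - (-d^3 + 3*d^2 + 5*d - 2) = 8*d^3 - 6*d^2 - 15*d + 9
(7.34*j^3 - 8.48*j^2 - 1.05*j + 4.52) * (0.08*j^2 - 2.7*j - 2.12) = 0.5872*j^5 - 20.4964*j^4 + 7.2512*j^3 + 21.1742*j^2 - 9.978*j - 9.5824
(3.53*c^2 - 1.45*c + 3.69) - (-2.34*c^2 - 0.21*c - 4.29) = 5.87*c^2 - 1.24*c + 7.98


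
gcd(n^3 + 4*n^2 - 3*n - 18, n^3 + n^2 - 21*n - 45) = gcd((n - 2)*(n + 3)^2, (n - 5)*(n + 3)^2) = n^2 + 6*n + 9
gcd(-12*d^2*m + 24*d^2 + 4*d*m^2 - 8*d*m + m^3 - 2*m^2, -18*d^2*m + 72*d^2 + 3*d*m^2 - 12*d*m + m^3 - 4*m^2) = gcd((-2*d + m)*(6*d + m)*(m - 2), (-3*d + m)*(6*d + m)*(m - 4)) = 6*d + m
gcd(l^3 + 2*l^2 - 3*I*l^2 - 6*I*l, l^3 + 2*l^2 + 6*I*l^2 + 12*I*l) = l^2 + 2*l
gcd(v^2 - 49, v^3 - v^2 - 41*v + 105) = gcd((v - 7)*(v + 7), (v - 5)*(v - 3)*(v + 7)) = v + 7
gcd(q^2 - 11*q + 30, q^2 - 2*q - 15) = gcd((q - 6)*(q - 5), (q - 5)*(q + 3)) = q - 5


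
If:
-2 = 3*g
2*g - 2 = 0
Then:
No Solution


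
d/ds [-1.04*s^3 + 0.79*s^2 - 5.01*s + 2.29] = -3.12*s^2 + 1.58*s - 5.01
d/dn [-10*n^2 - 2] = -20*n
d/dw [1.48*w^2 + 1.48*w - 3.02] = 2.96*w + 1.48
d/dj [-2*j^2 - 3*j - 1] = -4*j - 3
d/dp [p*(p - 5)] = 2*p - 5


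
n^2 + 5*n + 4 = (n + 1)*(n + 4)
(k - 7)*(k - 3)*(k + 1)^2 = k^4 - 8*k^3 + 2*k^2 + 32*k + 21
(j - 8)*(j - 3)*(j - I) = j^3 - 11*j^2 - I*j^2 + 24*j + 11*I*j - 24*I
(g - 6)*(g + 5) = g^2 - g - 30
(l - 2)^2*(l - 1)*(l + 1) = l^4 - 4*l^3 + 3*l^2 + 4*l - 4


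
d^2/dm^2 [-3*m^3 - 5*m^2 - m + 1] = -18*m - 10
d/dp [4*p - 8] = 4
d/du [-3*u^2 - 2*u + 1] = -6*u - 2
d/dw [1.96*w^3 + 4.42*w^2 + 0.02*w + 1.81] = 5.88*w^2 + 8.84*w + 0.02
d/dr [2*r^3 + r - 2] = 6*r^2 + 1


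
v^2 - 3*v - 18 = (v - 6)*(v + 3)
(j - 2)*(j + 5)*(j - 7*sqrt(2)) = j^3 - 7*sqrt(2)*j^2 + 3*j^2 - 21*sqrt(2)*j - 10*j + 70*sqrt(2)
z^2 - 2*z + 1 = (z - 1)^2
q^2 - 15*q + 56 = (q - 8)*(q - 7)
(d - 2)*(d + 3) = d^2 + d - 6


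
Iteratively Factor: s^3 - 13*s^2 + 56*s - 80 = (s - 5)*(s^2 - 8*s + 16) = (s - 5)*(s - 4)*(s - 4)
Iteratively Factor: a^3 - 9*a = (a - 3)*(a^2 + 3*a) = a*(a - 3)*(a + 3)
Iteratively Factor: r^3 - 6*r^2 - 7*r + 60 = (r + 3)*(r^2 - 9*r + 20) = (r - 5)*(r + 3)*(r - 4)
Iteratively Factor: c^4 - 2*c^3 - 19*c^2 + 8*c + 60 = (c - 5)*(c^3 + 3*c^2 - 4*c - 12) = (c - 5)*(c - 2)*(c^2 + 5*c + 6) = (c - 5)*(c - 2)*(c + 3)*(c + 2)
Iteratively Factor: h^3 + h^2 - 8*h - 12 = (h + 2)*(h^2 - h - 6) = (h + 2)^2*(h - 3)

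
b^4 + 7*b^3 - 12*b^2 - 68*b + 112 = (b - 2)^2*(b + 4)*(b + 7)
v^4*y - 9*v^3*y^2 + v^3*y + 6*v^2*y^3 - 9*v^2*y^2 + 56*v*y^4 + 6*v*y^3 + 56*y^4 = (v - 7*y)*(v - 4*y)*(v + 2*y)*(v*y + y)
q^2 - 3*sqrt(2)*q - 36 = (q - 6*sqrt(2))*(q + 3*sqrt(2))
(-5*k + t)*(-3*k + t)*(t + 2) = 15*k^2*t + 30*k^2 - 8*k*t^2 - 16*k*t + t^3 + 2*t^2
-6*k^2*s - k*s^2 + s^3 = s*(-3*k + s)*(2*k + s)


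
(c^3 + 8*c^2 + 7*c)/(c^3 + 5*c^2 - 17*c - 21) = c/(c - 3)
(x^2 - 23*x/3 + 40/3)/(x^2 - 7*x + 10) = (x - 8/3)/(x - 2)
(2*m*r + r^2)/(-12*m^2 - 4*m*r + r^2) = r/(-6*m + r)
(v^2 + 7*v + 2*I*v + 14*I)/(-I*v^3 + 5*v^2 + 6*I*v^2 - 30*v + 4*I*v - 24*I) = (I*v^2 + v*(-2 + 7*I) - 14)/(v^3 + v^2*(-6 + 5*I) + v*(-4 - 30*I) + 24)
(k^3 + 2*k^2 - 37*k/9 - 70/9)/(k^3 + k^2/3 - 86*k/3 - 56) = (3*k^2 - k - 10)/(3*(k^2 - 2*k - 24))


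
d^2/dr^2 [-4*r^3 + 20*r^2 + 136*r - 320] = 40 - 24*r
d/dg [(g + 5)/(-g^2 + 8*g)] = (g^2 + 10*g - 40)/(g^2*(g^2 - 16*g + 64))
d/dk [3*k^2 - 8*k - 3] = 6*k - 8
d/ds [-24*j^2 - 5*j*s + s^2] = -5*j + 2*s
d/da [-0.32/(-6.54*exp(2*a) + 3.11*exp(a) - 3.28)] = (0.9952 - 4.1856*exp(a))*exp(a)/(6.54*exp(2*a) - 3.11*exp(a) + 3.28)^2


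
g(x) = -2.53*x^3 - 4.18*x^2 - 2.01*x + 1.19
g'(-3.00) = -45.24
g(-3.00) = 37.91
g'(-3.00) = -45.24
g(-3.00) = 37.91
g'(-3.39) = -60.89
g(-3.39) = 58.53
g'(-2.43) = -26.51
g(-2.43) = 17.69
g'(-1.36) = -4.68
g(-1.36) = 2.56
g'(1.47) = -30.70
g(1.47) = -18.83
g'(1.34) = -26.84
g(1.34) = -15.10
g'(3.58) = -129.22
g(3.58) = -175.66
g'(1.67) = -37.14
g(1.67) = -25.61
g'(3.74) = -139.44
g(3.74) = -197.15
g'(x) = -7.59*x^2 - 8.36*x - 2.01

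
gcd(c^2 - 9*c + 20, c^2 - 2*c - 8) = c - 4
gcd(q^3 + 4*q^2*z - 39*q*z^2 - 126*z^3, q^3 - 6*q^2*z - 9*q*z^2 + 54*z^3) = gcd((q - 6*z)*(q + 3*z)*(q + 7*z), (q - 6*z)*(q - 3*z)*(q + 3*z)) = -q^2 + 3*q*z + 18*z^2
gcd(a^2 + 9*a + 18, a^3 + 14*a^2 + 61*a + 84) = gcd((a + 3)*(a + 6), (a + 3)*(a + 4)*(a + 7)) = a + 3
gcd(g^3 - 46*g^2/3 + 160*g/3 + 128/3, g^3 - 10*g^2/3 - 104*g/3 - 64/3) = g^2 - 22*g/3 - 16/3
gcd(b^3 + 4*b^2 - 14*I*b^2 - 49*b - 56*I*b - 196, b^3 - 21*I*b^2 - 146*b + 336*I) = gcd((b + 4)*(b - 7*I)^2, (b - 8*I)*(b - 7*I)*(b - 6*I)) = b - 7*I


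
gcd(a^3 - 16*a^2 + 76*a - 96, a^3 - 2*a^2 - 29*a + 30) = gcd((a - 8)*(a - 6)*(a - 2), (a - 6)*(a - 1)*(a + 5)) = a - 6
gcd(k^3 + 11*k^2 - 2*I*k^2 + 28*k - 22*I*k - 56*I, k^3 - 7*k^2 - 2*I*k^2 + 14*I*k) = k - 2*I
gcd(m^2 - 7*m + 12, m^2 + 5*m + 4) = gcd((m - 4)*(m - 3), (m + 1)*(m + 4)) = 1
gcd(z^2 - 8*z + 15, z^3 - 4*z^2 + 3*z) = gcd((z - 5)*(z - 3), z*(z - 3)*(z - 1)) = z - 3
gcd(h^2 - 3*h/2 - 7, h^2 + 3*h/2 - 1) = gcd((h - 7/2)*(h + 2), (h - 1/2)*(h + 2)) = h + 2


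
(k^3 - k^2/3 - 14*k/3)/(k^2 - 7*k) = (3*k^2 - k - 14)/(3*(k - 7))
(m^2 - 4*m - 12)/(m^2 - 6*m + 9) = (m^2 - 4*m - 12)/(m^2 - 6*m + 9)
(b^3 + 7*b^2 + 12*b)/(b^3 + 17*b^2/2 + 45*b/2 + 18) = 2*b/(2*b + 3)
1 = 1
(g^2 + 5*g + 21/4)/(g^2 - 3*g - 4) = (g^2 + 5*g + 21/4)/(g^2 - 3*g - 4)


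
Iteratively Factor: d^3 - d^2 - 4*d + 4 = (d - 2)*(d^2 + d - 2) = (d - 2)*(d + 2)*(d - 1)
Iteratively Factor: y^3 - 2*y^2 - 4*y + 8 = (y - 2)*(y^2 - 4) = (y - 2)*(y + 2)*(y - 2)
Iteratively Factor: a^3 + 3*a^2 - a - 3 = (a - 1)*(a^2 + 4*a + 3) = (a - 1)*(a + 3)*(a + 1)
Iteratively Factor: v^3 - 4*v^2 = (v - 4)*(v^2) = v*(v - 4)*(v)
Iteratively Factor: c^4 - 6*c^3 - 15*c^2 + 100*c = (c - 5)*(c^3 - c^2 - 20*c) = (c - 5)*(c + 4)*(c^2 - 5*c) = c*(c - 5)*(c + 4)*(c - 5)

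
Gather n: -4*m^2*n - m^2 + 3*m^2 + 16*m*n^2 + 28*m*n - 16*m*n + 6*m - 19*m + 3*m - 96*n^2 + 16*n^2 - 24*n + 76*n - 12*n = 2*m^2 - 10*m + n^2*(16*m - 80) + n*(-4*m^2 + 12*m + 40)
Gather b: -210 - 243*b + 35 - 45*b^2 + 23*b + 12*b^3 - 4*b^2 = 12*b^3 - 49*b^2 - 220*b - 175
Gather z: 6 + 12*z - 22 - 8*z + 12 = 4*z - 4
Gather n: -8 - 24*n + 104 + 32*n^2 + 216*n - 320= 32*n^2 + 192*n - 224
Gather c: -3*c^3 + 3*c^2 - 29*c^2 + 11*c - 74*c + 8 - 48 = -3*c^3 - 26*c^2 - 63*c - 40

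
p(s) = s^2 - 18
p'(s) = 2*s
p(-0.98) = -17.04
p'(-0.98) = -1.96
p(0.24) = -17.94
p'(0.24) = 0.48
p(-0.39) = -17.85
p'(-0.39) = -0.78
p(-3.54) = -5.47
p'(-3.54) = -7.08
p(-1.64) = -15.31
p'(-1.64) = -3.28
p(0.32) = -17.90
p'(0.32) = 0.64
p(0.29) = -17.92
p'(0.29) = 0.58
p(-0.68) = -17.54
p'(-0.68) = -1.36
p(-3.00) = -9.00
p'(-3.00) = -6.00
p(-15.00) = 207.00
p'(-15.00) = -30.00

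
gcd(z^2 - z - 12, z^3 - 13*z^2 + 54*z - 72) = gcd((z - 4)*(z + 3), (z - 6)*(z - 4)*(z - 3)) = z - 4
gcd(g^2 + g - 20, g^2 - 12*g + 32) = g - 4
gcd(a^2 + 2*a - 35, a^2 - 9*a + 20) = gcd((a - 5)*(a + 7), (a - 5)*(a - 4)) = a - 5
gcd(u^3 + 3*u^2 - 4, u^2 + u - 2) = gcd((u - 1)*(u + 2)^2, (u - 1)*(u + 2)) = u^2 + u - 2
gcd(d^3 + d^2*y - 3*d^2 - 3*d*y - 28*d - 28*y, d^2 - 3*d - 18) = 1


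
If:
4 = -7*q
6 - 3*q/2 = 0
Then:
No Solution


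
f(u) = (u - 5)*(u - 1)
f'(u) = 2*u - 6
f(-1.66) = 17.72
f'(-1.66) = -9.32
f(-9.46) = 151.25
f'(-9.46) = -24.92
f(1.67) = -2.23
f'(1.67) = -2.66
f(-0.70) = 9.69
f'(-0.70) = -7.40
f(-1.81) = 19.14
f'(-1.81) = -9.62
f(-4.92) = 58.73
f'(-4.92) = -15.84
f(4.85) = -0.58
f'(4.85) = 3.70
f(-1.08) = 12.65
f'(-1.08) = -8.16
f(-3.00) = 32.00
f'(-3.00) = -12.00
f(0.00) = 5.00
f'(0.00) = -6.00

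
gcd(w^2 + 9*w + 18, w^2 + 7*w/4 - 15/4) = w + 3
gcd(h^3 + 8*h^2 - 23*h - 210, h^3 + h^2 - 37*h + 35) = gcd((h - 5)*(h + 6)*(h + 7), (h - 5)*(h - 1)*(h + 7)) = h^2 + 2*h - 35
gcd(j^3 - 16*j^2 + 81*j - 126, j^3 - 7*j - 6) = j - 3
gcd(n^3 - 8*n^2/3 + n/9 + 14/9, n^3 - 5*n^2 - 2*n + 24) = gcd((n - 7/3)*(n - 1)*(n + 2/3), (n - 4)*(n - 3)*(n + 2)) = 1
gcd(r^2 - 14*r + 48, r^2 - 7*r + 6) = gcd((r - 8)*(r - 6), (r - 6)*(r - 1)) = r - 6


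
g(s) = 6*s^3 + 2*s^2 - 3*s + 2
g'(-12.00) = 2541.00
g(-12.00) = -10042.00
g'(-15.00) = 3987.00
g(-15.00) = -19753.00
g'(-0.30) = -2.58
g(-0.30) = 2.92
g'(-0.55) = 0.25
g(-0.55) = 3.26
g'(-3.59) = 214.63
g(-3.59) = -239.06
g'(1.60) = 49.48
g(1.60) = 26.90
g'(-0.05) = -3.16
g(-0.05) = 2.15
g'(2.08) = 83.20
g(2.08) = 58.41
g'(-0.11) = -3.22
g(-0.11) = 2.35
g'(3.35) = 212.40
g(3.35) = 239.97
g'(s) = 18*s^2 + 4*s - 3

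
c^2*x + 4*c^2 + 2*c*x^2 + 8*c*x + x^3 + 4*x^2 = (c + x)^2*(x + 4)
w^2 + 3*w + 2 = (w + 1)*(w + 2)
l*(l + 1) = l^2 + l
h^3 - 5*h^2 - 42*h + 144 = (h - 8)*(h - 3)*(h + 6)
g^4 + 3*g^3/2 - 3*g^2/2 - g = g*(g - 1)*(g + 1/2)*(g + 2)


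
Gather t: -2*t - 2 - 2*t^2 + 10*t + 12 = -2*t^2 + 8*t + 10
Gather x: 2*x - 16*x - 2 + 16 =14 - 14*x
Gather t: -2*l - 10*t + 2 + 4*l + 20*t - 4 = 2*l + 10*t - 2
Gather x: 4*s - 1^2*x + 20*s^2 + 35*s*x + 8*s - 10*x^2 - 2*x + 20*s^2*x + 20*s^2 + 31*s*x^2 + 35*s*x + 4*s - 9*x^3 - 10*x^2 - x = 40*s^2 + 16*s - 9*x^3 + x^2*(31*s - 20) + x*(20*s^2 + 70*s - 4)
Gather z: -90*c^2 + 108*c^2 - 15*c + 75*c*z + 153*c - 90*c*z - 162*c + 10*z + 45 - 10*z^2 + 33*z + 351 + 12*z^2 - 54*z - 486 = 18*c^2 - 24*c + 2*z^2 + z*(-15*c - 11) - 90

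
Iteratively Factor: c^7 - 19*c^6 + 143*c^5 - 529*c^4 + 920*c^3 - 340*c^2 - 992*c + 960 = (c - 2)*(c^6 - 17*c^5 + 109*c^4 - 311*c^3 + 298*c^2 + 256*c - 480) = (c - 3)*(c - 2)*(c^5 - 14*c^4 + 67*c^3 - 110*c^2 - 32*c + 160) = (c - 4)*(c - 3)*(c - 2)*(c^4 - 10*c^3 + 27*c^2 - 2*c - 40) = (c - 4)^2*(c - 3)*(c - 2)*(c^3 - 6*c^2 + 3*c + 10) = (c - 5)*(c - 4)^2*(c - 3)*(c - 2)*(c^2 - c - 2) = (c - 5)*(c - 4)^2*(c - 3)*(c - 2)^2*(c + 1)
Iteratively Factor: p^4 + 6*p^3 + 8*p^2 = (p + 2)*(p^3 + 4*p^2) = p*(p + 2)*(p^2 + 4*p) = p*(p + 2)*(p + 4)*(p)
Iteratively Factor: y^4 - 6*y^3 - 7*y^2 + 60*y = (y - 4)*(y^3 - 2*y^2 - 15*y) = y*(y - 4)*(y^2 - 2*y - 15) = y*(y - 5)*(y - 4)*(y + 3)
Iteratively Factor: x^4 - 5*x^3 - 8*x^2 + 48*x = (x)*(x^3 - 5*x^2 - 8*x + 48) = x*(x + 3)*(x^2 - 8*x + 16) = x*(x - 4)*(x + 3)*(x - 4)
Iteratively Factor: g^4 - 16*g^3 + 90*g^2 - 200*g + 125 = (g - 1)*(g^3 - 15*g^2 + 75*g - 125) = (g - 5)*(g - 1)*(g^2 - 10*g + 25) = (g - 5)^2*(g - 1)*(g - 5)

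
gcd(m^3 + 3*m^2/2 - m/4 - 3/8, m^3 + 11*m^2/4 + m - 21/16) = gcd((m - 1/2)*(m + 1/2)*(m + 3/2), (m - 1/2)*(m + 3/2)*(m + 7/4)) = m^2 + m - 3/4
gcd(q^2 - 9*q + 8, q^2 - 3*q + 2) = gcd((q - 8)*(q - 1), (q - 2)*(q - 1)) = q - 1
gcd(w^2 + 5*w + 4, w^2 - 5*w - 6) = w + 1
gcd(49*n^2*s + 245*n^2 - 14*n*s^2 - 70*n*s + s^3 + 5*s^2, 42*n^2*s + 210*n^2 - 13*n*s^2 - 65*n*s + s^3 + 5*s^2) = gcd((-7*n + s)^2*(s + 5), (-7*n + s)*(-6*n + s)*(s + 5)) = -7*n*s - 35*n + s^2 + 5*s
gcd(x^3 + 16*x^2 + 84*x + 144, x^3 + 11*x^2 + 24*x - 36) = x^2 + 12*x + 36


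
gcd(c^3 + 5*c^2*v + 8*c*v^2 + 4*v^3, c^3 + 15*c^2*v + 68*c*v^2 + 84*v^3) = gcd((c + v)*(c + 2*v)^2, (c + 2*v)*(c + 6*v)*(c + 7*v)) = c + 2*v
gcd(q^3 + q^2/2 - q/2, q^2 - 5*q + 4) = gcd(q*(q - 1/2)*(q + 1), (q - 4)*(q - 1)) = 1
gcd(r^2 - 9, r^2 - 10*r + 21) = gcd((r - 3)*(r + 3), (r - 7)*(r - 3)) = r - 3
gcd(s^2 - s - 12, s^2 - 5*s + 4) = s - 4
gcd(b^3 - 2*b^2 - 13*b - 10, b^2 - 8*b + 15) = b - 5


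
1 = 1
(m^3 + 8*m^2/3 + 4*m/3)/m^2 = m + 8/3 + 4/(3*m)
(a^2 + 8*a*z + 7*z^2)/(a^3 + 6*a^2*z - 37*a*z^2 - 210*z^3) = (-a - z)/(-a^2 + a*z + 30*z^2)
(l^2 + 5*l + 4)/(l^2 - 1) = (l + 4)/(l - 1)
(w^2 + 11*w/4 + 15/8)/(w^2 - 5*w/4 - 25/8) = (2*w + 3)/(2*w - 5)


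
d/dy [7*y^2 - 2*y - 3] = 14*y - 2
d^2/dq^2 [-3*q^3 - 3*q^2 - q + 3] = -18*q - 6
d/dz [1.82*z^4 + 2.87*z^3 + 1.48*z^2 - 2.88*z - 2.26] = 7.28*z^3 + 8.61*z^2 + 2.96*z - 2.88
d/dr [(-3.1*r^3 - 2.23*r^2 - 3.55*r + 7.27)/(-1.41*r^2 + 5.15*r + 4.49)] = (4.371*r^4 - 31.93*r^3 - 58.247*r^2 + 0.475999999999992*r - 53.38)/(1.9881*r^4 - 14.523*r^3 + 13.8607*r^2 + 46.247*r + 20.1601)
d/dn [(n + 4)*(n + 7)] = 2*n + 11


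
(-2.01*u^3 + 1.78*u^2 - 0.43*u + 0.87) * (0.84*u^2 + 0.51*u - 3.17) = -1.6884*u^5 + 0.4701*u^4 + 6.9183*u^3 - 5.1311*u^2 + 1.8068*u - 2.7579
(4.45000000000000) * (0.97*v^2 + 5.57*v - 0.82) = 4.3165*v^2 + 24.7865*v - 3.649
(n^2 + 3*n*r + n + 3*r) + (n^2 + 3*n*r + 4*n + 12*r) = 2*n^2 + 6*n*r + 5*n + 15*r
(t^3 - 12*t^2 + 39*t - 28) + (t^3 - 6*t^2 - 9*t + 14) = 2*t^3 - 18*t^2 + 30*t - 14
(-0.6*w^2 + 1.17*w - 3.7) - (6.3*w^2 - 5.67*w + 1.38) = -6.9*w^2 + 6.84*w - 5.08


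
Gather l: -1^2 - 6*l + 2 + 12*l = 6*l + 1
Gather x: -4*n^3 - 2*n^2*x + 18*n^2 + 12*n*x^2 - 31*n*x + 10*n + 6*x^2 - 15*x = -4*n^3 + 18*n^2 + 10*n + x^2*(12*n + 6) + x*(-2*n^2 - 31*n - 15)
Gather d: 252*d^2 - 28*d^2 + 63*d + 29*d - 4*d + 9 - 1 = 224*d^2 + 88*d + 8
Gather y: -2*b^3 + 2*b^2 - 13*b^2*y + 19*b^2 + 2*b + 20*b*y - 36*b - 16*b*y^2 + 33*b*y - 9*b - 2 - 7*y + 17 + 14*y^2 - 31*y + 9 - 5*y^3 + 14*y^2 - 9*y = -2*b^3 + 21*b^2 - 43*b - 5*y^3 + y^2*(28 - 16*b) + y*(-13*b^2 + 53*b - 47) + 24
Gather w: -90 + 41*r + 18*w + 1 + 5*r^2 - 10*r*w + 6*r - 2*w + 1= 5*r^2 + 47*r + w*(16 - 10*r) - 88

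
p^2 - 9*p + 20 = (p - 5)*(p - 4)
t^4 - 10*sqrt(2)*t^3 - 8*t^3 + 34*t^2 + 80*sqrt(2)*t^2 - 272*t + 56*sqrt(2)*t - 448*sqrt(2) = (t - 8)*(t - 7*sqrt(2))*(t - 4*sqrt(2))*(t + sqrt(2))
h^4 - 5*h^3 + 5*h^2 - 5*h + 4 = (h - 4)*(h - 1)*(h - I)*(h + I)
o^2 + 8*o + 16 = (o + 4)^2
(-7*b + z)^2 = 49*b^2 - 14*b*z + z^2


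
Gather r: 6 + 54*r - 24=54*r - 18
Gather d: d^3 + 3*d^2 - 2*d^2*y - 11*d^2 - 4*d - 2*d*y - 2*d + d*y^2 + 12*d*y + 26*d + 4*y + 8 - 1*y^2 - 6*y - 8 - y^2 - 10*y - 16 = d^3 + d^2*(-2*y - 8) + d*(y^2 + 10*y + 20) - 2*y^2 - 12*y - 16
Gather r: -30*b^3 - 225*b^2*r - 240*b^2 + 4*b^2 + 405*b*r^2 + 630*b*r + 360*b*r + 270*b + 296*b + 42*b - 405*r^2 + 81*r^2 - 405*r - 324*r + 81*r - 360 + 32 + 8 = -30*b^3 - 236*b^2 + 608*b + r^2*(405*b - 324) + r*(-225*b^2 + 990*b - 648) - 320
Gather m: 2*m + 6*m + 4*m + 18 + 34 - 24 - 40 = 12*m - 12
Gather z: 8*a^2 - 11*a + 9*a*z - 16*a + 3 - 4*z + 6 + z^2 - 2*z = 8*a^2 - 27*a + z^2 + z*(9*a - 6) + 9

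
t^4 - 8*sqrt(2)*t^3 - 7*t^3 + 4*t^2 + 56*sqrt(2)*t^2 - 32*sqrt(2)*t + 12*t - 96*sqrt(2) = (t - 6)*(t - 2)*(t + 1)*(t - 8*sqrt(2))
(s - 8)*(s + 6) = s^2 - 2*s - 48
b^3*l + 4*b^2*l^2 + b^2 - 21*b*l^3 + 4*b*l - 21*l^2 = (b - 3*l)*(b + 7*l)*(b*l + 1)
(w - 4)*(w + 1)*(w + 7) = w^3 + 4*w^2 - 25*w - 28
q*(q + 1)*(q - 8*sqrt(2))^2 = q^4 - 16*sqrt(2)*q^3 + q^3 - 16*sqrt(2)*q^2 + 128*q^2 + 128*q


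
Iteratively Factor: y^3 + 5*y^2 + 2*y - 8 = (y + 2)*(y^2 + 3*y - 4) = (y - 1)*(y + 2)*(y + 4)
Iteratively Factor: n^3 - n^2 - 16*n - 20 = (n + 2)*(n^2 - 3*n - 10) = (n - 5)*(n + 2)*(n + 2)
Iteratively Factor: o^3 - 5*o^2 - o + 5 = (o + 1)*(o^2 - 6*o + 5) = (o - 1)*(o + 1)*(o - 5)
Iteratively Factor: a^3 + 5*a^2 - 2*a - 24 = (a + 4)*(a^2 + a - 6) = (a - 2)*(a + 4)*(a + 3)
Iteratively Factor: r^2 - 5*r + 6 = (r - 2)*(r - 3)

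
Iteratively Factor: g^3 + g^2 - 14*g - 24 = (g + 3)*(g^2 - 2*g - 8) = (g + 2)*(g + 3)*(g - 4)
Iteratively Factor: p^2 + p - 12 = (p + 4)*(p - 3)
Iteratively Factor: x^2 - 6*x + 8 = (x - 2)*(x - 4)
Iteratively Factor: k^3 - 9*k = (k + 3)*(k^2 - 3*k) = k*(k + 3)*(k - 3)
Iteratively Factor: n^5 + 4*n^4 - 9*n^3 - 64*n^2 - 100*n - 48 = (n + 1)*(n^4 + 3*n^3 - 12*n^2 - 52*n - 48) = (n + 1)*(n + 2)*(n^3 + n^2 - 14*n - 24) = (n - 4)*(n + 1)*(n + 2)*(n^2 + 5*n + 6) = (n - 4)*(n + 1)*(n + 2)^2*(n + 3)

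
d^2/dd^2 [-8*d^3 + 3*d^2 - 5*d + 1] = 6 - 48*d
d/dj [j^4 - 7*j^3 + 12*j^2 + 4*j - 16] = 4*j^3 - 21*j^2 + 24*j + 4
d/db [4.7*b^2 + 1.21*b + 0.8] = 9.4*b + 1.21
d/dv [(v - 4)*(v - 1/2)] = 2*v - 9/2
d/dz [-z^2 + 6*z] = 6 - 2*z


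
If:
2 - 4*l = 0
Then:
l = 1/2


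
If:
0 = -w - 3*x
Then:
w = -3*x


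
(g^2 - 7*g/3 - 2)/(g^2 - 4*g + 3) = (g + 2/3)/(g - 1)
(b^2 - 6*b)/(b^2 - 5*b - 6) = b/(b + 1)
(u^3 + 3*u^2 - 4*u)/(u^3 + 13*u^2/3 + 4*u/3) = 3*(u - 1)/(3*u + 1)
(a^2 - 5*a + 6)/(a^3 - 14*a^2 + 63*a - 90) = (a - 2)/(a^2 - 11*a + 30)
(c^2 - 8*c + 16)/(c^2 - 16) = (c - 4)/(c + 4)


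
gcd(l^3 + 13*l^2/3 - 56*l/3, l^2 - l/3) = l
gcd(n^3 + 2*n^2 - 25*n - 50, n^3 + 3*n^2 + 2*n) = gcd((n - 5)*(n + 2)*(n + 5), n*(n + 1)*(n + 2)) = n + 2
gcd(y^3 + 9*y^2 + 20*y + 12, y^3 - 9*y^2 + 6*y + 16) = y + 1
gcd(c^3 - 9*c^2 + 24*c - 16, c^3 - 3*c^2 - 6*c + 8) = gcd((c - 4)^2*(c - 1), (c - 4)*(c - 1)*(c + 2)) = c^2 - 5*c + 4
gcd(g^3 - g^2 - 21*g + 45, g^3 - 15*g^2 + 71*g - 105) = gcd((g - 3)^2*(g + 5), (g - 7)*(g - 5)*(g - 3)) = g - 3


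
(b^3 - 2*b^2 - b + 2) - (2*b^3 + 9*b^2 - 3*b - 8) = -b^3 - 11*b^2 + 2*b + 10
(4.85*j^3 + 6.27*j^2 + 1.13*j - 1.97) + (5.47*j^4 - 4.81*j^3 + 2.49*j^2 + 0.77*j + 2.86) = 5.47*j^4 + 0.04*j^3 + 8.76*j^2 + 1.9*j + 0.89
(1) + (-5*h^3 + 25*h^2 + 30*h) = -5*h^3 + 25*h^2 + 30*h + 1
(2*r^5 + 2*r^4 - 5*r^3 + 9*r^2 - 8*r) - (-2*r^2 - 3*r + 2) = 2*r^5 + 2*r^4 - 5*r^3 + 11*r^2 - 5*r - 2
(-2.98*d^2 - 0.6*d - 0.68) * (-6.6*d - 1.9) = 19.668*d^3 + 9.622*d^2 + 5.628*d + 1.292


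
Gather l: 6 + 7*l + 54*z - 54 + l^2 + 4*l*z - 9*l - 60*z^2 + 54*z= l^2 + l*(4*z - 2) - 60*z^2 + 108*z - 48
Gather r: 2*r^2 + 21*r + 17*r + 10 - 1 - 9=2*r^2 + 38*r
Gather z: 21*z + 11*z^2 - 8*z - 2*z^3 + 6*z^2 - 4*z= -2*z^3 + 17*z^2 + 9*z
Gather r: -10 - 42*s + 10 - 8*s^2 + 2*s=-8*s^2 - 40*s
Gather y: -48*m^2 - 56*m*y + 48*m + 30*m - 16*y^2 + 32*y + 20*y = -48*m^2 + 78*m - 16*y^2 + y*(52 - 56*m)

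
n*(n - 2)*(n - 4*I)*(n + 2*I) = n^4 - 2*n^3 - 2*I*n^3 + 8*n^2 + 4*I*n^2 - 16*n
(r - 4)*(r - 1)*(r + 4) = r^3 - r^2 - 16*r + 16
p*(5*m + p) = 5*m*p + p^2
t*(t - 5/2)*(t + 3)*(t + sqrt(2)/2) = t^4 + t^3/2 + sqrt(2)*t^3/2 - 15*t^2/2 + sqrt(2)*t^2/4 - 15*sqrt(2)*t/4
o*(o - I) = o^2 - I*o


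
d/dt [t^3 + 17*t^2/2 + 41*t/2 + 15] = 3*t^2 + 17*t + 41/2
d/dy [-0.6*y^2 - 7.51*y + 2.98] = -1.2*y - 7.51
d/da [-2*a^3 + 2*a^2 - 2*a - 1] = -6*a^2 + 4*a - 2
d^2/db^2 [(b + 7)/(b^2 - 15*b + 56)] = 2*((8 - 3*b)*(b^2 - 15*b + 56) + (b + 7)*(2*b - 15)^2)/(b^2 - 15*b + 56)^3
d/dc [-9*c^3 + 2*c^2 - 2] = c*(4 - 27*c)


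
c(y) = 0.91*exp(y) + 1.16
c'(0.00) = 0.91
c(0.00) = 2.07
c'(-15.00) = 0.00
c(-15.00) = 1.16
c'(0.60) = 1.66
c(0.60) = 2.82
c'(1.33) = 3.44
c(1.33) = 4.60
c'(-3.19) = 0.04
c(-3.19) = 1.20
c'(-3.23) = 0.04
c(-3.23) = 1.20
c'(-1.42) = 0.22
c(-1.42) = 1.38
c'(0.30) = 1.23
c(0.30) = 2.39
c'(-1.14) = 0.29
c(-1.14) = 1.45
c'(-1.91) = 0.13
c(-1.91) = 1.29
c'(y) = 0.91*exp(y)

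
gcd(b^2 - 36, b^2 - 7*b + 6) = b - 6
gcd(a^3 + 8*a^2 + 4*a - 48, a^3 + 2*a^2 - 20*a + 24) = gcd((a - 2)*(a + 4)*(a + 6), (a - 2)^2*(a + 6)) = a^2 + 4*a - 12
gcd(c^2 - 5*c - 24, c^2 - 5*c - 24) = c^2 - 5*c - 24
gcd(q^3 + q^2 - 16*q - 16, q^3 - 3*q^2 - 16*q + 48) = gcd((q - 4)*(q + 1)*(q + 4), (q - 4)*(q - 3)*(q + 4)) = q^2 - 16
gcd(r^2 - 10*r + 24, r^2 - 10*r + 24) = r^2 - 10*r + 24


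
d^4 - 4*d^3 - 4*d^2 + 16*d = d*(d - 4)*(d - 2)*(d + 2)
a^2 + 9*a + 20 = (a + 4)*(a + 5)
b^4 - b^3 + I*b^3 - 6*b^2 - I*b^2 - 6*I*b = b*(b - 3)*(b + 2)*(b + I)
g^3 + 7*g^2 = g^2*(g + 7)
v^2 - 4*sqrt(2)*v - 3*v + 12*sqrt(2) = (v - 3)*(v - 4*sqrt(2))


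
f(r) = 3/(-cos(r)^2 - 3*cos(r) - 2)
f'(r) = 3*(-2*sin(r)*cos(r) - 3*sin(r))/(-cos(r)^2 - 3*cos(r) - 2)^2 = -3*(2*cos(r) + 3)*sin(r)/(cos(r)^2 + 3*cos(r) + 2)^2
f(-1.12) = -0.86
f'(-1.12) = 0.85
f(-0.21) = -0.51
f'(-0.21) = 0.09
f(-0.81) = -0.66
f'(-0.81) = 0.46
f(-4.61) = -1.76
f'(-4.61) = -2.87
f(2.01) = -3.31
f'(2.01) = -7.12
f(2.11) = -4.15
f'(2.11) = -9.71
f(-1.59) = -1.54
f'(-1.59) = 2.35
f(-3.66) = -20.18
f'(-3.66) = -84.94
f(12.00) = -0.57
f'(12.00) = 0.27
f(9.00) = -31.00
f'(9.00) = -155.50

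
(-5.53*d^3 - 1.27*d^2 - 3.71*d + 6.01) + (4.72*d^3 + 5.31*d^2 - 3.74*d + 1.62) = -0.81*d^3 + 4.04*d^2 - 7.45*d + 7.63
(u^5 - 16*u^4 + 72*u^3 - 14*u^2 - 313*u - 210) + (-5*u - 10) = u^5 - 16*u^4 + 72*u^3 - 14*u^2 - 318*u - 220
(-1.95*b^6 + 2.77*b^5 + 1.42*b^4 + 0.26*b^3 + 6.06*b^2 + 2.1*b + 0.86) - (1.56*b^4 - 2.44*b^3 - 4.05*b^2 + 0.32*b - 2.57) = -1.95*b^6 + 2.77*b^5 - 0.14*b^4 + 2.7*b^3 + 10.11*b^2 + 1.78*b + 3.43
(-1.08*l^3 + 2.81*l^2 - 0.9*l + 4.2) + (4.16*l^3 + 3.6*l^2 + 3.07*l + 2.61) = 3.08*l^3 + 6.41*l^2 + 2.17*l + 6.81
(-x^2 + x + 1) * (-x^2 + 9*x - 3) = x^4 - 10*x^3 + 11*x^2 + 6*x - 3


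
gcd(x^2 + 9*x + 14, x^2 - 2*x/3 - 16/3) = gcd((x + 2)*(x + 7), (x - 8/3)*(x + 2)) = x + 2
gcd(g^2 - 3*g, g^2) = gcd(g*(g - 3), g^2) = g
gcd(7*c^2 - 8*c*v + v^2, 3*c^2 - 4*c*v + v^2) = -c + v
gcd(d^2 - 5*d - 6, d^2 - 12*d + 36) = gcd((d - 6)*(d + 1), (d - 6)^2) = d - 6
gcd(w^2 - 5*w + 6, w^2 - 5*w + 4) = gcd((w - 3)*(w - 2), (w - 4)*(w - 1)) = 1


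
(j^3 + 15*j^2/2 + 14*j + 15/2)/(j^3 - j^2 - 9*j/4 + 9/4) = 2*(j^2 + 6*j + 5)/(2*j^2 - 5*j + 3)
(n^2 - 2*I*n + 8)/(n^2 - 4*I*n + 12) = (n - 4*I)/(n - 6*I)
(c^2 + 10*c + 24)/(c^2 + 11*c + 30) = (c + 4)/(c + 5)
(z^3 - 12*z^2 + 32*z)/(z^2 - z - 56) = z*(z - 4)/(z + 7)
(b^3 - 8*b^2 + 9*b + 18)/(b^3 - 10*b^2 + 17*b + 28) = (b^2 - 9*b + 18)/(b^2 - 11*b + 28)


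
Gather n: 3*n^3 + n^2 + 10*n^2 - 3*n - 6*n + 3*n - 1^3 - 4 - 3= 3*n^3 + 11*n^2 - 6*n - 8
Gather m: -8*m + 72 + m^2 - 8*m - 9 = m^2 - 16*m + 63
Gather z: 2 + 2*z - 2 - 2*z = 0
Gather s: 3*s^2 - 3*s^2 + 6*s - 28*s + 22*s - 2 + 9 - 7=0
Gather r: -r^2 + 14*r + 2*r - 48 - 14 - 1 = -r^2 + 16*r - 63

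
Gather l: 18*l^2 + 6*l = 18*l^2 + 6*l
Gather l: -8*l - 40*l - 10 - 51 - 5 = -48*l - 66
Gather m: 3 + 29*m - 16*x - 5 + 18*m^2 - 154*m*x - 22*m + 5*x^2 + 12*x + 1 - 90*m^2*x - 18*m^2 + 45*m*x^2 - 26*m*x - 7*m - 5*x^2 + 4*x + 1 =-90*m^2*x + m*(45*x^2 - 180*x)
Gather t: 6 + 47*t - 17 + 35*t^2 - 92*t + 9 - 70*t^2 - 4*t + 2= -35*t^2 - 49*t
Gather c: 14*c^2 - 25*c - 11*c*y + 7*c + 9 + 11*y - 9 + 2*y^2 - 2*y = 14*c^2 + c*(-11*y - 18) + 2*y^2 + 9*y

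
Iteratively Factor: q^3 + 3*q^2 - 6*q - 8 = (q - 2)*(q^2 + 5*q + 4) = (q - 2)*(q + 4)*(q + 1)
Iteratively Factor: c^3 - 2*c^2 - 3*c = (c - 3)*(c^2 + c) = c*(c - 3)*(c + 1)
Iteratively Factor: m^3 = (m)*(m^2) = m^2*(m)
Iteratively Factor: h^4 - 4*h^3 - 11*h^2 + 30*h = (h - 5)*(h^3 + h^2 - 6*h) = h*(h - 5)*(h^2 + h - 6) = h*(h - 5)*(h + 3)*(h - 2)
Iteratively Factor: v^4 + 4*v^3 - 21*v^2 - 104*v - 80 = (v + 4)*(v^3 - 21*v - 20) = (v - 5)*(v + 4)*(v^2 + 5*v + 4) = (v - 5)*(v + 4)^2*(v + 1)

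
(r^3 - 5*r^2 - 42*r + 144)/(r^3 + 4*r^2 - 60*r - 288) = (r - 3)/(r + 6)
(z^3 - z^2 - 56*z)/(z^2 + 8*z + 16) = z*(z^2 - z - 56)/(z^2 + 8*z + 16)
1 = 1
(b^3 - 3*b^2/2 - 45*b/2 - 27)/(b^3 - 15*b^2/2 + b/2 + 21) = (b^2 - 3*b - 18)/(b^2 - 9*b + 14)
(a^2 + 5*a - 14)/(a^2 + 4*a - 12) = (a + 7)/(a + 6)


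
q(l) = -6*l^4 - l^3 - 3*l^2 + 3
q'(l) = -24*l^3 - 3*l^2 - 6*l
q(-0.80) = -0.87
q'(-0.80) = 15.17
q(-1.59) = -38.91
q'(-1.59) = 98.43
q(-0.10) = 2.97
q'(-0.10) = 0.59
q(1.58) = -45.83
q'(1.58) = -111.63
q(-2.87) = -405.15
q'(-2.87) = 559.87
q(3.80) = -1346.27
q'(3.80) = -1383.05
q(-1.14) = -9.55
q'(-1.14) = 38.50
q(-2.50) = -234.50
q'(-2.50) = 371.25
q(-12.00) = -123117.00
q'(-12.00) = 41112.00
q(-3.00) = -483.00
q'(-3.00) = 639.00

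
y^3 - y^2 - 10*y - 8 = (y - 4)*(y + 1)*(y + 2)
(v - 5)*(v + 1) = v^2 - 4*v - 5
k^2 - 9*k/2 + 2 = (k - 4)*(k - 1/2)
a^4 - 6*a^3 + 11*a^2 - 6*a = a*(a - 3)*(a - 2)*(a - 1)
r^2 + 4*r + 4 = (r + 2)^2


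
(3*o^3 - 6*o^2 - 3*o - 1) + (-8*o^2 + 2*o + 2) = 3*o^3 - 14*o^2 - o + 1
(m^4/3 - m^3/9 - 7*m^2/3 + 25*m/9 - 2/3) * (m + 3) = m^5/3 + 8*m^4/9 - 8*m^3/3 - 38*m^2/9 + 23*m/3 - 2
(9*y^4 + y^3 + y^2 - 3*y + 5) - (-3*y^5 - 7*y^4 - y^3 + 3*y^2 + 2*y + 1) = 3*y^5 + 16*y^4 + 2*y^3 - 2*y^2 - 5*y + 4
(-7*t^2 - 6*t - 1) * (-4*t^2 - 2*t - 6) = 28*t^4 + 38*t^3 + 58*t^2 + 38*t + 6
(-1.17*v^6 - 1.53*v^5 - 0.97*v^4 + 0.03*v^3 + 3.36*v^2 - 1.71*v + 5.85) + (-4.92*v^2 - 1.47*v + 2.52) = -1.17*v^6 - 1.53*v^5 - 0.97*v^4 + 0.03*v^3 - 1.56*v^2 - 3.18*v + 8.37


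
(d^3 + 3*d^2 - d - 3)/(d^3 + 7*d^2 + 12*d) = (d^2 - 1)/(d*(d + 4))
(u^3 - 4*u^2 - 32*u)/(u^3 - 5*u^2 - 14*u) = (-u^2 + 4*u + 32)/(-u^2 + 5*u + 14)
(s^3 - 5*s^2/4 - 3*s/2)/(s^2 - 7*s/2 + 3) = s*(4*s + 3)/(2*(2*s - 3))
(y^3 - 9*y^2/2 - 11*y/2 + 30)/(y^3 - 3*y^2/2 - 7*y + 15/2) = (y - 4)/(y - 1)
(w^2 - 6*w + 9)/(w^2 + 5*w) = (w^2 - 6*w + 9)/(w*(w + 5))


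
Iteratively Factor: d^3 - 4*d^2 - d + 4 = (d - 1)*(d^2 - 3*d - 4) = (d - 4)*(d - 1)*(d + 1)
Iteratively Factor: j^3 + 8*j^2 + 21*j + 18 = (j + 2)*(j^2 + 6*j + 9) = (j + 2)*(j + 3)*(j + 3)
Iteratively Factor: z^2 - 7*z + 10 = (z - 5)*(z - 2)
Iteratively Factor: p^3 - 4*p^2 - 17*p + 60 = (p + 4)*(p^2 - 8*p + 15) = (p - 5)*(p + 4)*(p - 3)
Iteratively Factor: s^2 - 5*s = (s)*(s - 5)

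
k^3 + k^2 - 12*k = k*(k - 3)*(k + 4)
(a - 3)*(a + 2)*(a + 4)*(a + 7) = a^4 + 10*a^3 + 11*a^2 - 94*a - 168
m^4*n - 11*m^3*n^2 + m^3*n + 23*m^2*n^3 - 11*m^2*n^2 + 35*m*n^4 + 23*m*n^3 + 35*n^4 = (m - 7*n)*(m - 5*n)*(m + n)*(m*n + n)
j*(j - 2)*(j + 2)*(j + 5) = j^4 + 5*j^3 - 4*j^2 - 20*j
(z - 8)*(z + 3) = z^2 - 5*z - 24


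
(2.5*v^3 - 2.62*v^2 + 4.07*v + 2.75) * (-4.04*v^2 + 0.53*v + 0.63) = -10.1*v^5 + 11.9098*v^4 - 16.2564*v^3 - 10.6035*v^2 + 4.0216*v + 1.7325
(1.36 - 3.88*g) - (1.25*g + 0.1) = 1.26 - 5.13*g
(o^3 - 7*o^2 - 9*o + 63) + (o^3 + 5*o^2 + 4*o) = 2*o^3 - 2*o^2 - 5*o + 63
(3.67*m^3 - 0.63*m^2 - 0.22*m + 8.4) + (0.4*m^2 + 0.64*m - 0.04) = 3.67*m^3 - 0.23*m^2 + 0.42*m + 8.36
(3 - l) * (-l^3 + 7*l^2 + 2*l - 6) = l^4 - 10*l^3 + 19*l^2 + 12*l - 18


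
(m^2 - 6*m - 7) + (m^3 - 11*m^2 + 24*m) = m^3 - 10*m^2 + 18*m - 7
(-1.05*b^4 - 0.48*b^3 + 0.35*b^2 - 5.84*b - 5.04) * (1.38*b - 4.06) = -1.449*b^5 + 3.6006*b^4 + 2.4318*b^3 - 9.4802*b^2 + 16.7552*b + 20.4624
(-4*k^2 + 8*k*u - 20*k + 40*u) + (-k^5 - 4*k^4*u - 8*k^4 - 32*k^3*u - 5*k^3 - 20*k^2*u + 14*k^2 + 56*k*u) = -k^5 - 4*k^4*u - 8*k^4 - 32*k^3*u - 5*k^3 - 20*k^2*u + 10*k^2 + 64*k*u - 20*k + 40*u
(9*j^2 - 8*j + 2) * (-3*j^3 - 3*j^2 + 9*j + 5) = -27*j^5 - 3*j^4 + 99*j^3 - 33*j^2 - 22*j + 10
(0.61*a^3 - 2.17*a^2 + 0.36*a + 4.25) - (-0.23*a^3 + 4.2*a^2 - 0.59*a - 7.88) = 0.84*a^3 - 6.37*a^2 + 0.95*a + 12.13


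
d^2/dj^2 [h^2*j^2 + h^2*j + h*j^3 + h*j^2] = 2*h*(h + 3*j + 1)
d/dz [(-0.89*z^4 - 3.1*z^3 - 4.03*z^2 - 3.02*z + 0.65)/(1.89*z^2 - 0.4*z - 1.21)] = (-3.3642*z^5 - 4.791*z^4 + 6.7876*z^3 + 18.5728*z^2 + 7.2956*z + 3.9142)/(3.5721*z^4 - 1.512*z^3 - 4.4138*z^2 + 0.968*z + 1.4641)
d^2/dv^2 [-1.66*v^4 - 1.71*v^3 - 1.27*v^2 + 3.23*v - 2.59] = -19.92*v^2 - 10.26*v - 2.54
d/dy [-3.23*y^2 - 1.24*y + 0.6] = -6.46*y - 1.24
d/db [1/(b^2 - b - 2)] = (1 - 2*b)/(-b^2 + b + 2)^2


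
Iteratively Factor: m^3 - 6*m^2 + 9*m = (m - 3)*(m^2 - 3*m) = m*(m - 3)*(m - 3)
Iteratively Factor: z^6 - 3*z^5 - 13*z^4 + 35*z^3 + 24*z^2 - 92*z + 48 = (z + 2)*(z^5 - 5*z^4 - 3*z^3 + 41*z^2 - 58*z + 24) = (z - 1)*(z + 2)*(z^4 - 4*z^3 - 7*z^2 + 34*z - 24) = (z - 2)*(z - 1)*(z + 2)*(z^3 - 2*z^2 - 11*z + 12) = (z - 2)*(z - 1)*(z + 2)*(z + 3)*(z^2 - 5*z + 4) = (z - 4)*(z - 2)*(z - 1)*(z + 2)*(z + 3)*(z - 1)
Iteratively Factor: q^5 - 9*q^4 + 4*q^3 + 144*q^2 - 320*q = (q - 5)*(q^4 - 4*q^3 - 16*q^2 + 64*q) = q*(q - 5)*(q^3 - 4*q^2 - 16*q + 64) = q*(q - 5)*(q + 4)*(q^2 - 8*q + 16) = q*(q - 5)*(q - 4)*(q + 4)*(q - 4)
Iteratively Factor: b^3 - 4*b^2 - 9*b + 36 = (b + 3)*(b^2 - 7*b + 12) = (b - 3)*(b + 3)*(b - 4)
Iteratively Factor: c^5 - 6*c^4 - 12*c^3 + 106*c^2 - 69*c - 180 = (c - 3)*(c^4 - 3*c^3 - 21*c^2 + 43*c + 60) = (c - 3)*(c + 4)*(c^3 - 7*c^2 + 7*c + 15) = (c - 3)*(c + 1)*(c + 4)*(c^2 - 8*c + 15) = (c - 3)^2*(c + 1)*(c + 4)*(c - 5)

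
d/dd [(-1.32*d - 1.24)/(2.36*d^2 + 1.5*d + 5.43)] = (3.1152*d^2 + 5.8528*d - 5.3076)/(5.5696*d^4 + 7.08*d^3 + 27.8796*d^2 + 16.29*d + 29.4849)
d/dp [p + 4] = 1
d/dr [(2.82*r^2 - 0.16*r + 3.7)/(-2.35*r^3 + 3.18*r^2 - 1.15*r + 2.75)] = (6.627*r^4 - 0.751999999999999*r^3 + 23.3508*r^2 - 8.02200000000001*r + 3.815)/(5.5225*r^6 - 14.946*r^5 + 15.5174*r^4 - 20.239*r^3 + 18.8125*r^2 - 6.325*r + 7.5625)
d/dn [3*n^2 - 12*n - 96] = 6*n - 12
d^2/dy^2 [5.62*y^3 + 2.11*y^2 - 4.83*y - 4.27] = 33.72*y + 4.22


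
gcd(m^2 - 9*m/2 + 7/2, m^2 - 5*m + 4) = m - 1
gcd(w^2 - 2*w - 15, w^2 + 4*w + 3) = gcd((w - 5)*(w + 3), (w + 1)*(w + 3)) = w + 3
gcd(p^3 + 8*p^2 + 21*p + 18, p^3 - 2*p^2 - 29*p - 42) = p^2 + 5*p + 6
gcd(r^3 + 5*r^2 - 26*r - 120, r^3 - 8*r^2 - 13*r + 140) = r^2 - r - 20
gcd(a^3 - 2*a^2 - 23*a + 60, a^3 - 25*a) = a + 5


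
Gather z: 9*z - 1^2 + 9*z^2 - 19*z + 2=9*z^2 - 10*z + 1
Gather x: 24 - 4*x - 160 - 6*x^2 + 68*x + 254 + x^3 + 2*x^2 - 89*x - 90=x^3 - 4*x^2 - 25*x + 28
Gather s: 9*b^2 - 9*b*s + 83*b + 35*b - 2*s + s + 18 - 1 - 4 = 9*b^2 + 118*b + s*(-9*b - 1) + 13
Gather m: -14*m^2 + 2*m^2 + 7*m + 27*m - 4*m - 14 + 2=-12*m^2 + 30*m - 12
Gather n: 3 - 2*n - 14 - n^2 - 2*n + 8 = -n^2 - 4*n - 3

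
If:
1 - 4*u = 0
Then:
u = 1/4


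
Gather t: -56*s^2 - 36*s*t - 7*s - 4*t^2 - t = -56*s^2 - 7*s - 4*t^2 + t*(-36*s - 1)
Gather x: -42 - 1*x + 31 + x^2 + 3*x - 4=x^2 + 2*x - 15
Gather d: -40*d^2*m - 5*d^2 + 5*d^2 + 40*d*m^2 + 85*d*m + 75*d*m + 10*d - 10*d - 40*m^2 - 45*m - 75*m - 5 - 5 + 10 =-40*d^2*m + d*(40*m^2 + 160*m) - 40*m^2 - 120*m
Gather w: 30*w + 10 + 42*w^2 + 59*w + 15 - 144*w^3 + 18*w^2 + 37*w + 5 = -144*w^3 + 60*w^2 + 126*w + 30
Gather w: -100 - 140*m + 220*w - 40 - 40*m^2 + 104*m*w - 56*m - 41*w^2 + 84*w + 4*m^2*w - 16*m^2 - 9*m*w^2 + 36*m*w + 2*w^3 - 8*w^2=-56*m^2 - 196*m + 2*w^3 + w^2*(-9*m - 49) + w*(4*m^2 + 140*m + 304) - 140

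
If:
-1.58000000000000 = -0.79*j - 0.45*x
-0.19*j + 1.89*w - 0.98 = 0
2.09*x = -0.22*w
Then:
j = 2.04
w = 0.72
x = -0.08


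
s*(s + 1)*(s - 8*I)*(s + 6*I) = s^4 + s^3 - 2*I*s^3 + 48*s^2 - 2*I*s^2 + 48*s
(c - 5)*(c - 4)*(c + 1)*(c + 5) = c^4 - 3*c^3 - 29*c^2 + 75*c + 100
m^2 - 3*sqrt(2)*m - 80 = (m - 8*sqrt(2))*(m + 5*sqrt(2))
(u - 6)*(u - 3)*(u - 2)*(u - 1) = u^4 - 12*u^3 + 47*u^2 - 72*u + 36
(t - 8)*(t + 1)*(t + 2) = t^3 - 5*t^2 - 22*t - 16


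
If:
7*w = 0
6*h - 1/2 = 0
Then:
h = 1/12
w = 0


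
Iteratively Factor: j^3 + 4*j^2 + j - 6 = (j + 2)*(j^2 + 2*j - 3) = (j + 2)*(j + 3)*(j - 1)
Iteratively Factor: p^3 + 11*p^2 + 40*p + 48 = (p + 4)*(p^2 + 7*p + 12) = (p + 3)*(p + 4)*(p + 4)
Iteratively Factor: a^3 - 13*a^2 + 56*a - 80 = (a - 5)*(a^2 - 8*a + 16) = (a - 5)*(a - 4)*(a - 4)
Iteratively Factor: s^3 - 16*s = (s - 4)*(s^2 + 4*s) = (s - 4)*(s + 4)*(s)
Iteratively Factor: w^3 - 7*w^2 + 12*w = (w - 4)*(w^2 - 3*w) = (w - 4)*(w - 3)*(w)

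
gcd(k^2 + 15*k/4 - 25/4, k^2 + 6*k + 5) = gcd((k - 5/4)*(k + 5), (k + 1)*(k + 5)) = k + 5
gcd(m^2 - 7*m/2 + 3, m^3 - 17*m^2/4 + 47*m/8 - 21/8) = m - 3/2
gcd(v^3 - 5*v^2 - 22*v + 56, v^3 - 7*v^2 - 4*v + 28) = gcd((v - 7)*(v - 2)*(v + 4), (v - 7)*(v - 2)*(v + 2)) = v^2 - 9*v + 14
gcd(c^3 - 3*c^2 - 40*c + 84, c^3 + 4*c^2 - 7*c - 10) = c - 2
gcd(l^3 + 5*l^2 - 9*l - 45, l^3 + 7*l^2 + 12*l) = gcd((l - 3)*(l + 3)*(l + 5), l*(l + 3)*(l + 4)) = l + 3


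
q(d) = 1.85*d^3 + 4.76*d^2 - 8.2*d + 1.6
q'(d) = 5.55*d^2 + 9.52*d - 8.2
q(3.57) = 117.17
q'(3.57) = 96.52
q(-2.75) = 21.67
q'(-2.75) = 7.59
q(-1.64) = 19.69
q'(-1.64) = -8.89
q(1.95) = 17.43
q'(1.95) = 31.47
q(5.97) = 515.93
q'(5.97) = 246.44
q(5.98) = 518.40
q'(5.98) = 247.20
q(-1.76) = 20.69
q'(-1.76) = -7.76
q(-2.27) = 23.10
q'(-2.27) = -1.21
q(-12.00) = -2411.36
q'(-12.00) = 676.76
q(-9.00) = -887.69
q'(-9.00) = 355.67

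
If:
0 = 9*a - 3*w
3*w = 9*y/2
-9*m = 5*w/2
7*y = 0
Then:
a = 0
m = 0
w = 0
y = 0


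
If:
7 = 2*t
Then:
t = 7/2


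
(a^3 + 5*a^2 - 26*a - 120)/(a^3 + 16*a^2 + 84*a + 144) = (a - 5)/(a + 6)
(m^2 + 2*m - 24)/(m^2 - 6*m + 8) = (m + 6)/(m - 2)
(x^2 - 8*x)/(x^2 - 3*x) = (x - 8)/(x - 3)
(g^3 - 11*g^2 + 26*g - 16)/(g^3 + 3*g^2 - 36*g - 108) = (g^3 - 11*g^2 + 26*g - 16)/(g^3 + 3*g^2 - 36*g - 108)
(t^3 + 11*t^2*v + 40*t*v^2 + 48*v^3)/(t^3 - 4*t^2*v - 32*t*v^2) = (t^2 + 7*t*v + 12*v^2)/(t*(t - 8*v))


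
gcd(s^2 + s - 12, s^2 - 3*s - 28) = s + 4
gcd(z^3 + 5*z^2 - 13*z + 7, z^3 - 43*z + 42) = z^2 + 6*z - 7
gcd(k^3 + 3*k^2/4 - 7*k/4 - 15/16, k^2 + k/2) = k + 1/2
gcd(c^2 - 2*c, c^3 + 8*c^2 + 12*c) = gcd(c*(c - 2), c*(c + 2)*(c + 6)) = c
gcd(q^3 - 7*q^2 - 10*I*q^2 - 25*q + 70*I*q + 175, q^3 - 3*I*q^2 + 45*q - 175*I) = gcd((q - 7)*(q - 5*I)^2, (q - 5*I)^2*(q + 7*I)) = q^2 - 10*I*q - 25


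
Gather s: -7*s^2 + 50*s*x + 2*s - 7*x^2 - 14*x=-7*s^2 + s*(50*x + 2) - 7*x^2 - 14*x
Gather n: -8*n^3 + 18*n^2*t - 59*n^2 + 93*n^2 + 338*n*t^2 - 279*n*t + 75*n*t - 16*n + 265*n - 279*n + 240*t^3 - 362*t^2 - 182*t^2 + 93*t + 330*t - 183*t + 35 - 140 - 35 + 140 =-8*n^3 + n^2*(18*t + 34) + n*(338*t^2 - 204*t - 30) + 240*t^3 - 544*t^2 + 240*t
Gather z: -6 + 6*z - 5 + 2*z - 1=8*z - 12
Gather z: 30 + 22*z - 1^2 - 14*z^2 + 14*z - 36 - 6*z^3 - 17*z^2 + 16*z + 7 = -6*z^3 - 31*z^2 + 52*z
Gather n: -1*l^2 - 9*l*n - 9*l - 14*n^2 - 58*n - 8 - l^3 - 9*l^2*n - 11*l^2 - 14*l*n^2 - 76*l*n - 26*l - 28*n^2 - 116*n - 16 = -l^3 - 12*l^2 - 35*l + n^2*(-14*l - 42) + n*(-9*l^2 - 85*l - 174) - 24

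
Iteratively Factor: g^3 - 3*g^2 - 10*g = (g + 2)*(g^2 - 5*g) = g*(g + 2)*(g - 5)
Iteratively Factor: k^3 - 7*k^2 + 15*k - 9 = (k - 1)*(k^2 - 6*k + 9) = (k - 3)*(k - 1)*(k - 3)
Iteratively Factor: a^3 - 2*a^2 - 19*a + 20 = (a - 1)*(a^2 - a - 20) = (a - 1)*(a + 4)*(a - 5)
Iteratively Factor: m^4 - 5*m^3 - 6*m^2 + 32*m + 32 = (m - 4)*(m^3 - m^2 - 10*m - 8) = (m - 4)*(m + 1)*(m^2 - 2*m - 8) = (m - 4)^2*(m + 1)*(m + 2)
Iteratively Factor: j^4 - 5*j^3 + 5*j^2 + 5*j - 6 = (j + 1)*(j^3 - 6*j^2 + 11*j - 6) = (j - 1)*(j + 1)*(j^2 - 5*j + 6) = (j - 2)*(j - 1)*(j + 1)*(j - 3)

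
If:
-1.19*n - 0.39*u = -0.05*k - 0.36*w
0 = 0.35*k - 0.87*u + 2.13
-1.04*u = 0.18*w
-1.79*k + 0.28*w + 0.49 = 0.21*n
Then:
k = -1.06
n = -4.24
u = 2.02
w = -11.69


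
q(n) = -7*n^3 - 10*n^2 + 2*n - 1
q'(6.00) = -874.00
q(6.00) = -1861.00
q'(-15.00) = -4423.00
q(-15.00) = 21344.00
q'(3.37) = -303.89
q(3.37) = -375.74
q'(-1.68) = -23.67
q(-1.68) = 0.61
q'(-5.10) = -442.21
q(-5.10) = 657.26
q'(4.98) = -618.41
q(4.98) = -1103.59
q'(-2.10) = -48.61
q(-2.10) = 15.53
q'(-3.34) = -165.47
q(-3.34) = 141.58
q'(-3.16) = -144.50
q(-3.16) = 113.71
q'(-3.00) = -127.00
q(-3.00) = 92.00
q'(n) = -21*n^2 - 20*n + 2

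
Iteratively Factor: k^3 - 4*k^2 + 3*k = (k - 3)*(k^2 - k) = (k - 3)*(k - 1)*(k)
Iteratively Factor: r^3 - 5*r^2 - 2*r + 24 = (r - 3)*(r^2 - 2*r - 8) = (r - 3)*(r + 2)*(r - 4)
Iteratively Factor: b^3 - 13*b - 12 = (b + 1)*(b^2 - b - 12) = (b + 1)*(b + 3)*(b - 4)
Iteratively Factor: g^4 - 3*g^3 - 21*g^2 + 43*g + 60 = (g + 4)*(g^3 - 7*g^2 + 7*g + 15) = (g - 3)*(g + 4)*(g^2 - 4*g - 5) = (g - 5)*(g - 3)*(g + 4)*(g + 1)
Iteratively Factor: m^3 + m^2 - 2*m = (m - 1)*(m^2 + 2*m) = m*(m - 1)*(m + 2)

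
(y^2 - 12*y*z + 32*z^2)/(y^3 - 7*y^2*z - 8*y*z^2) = (y - 4*z)/(y*(y + z))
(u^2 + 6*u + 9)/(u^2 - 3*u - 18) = (u + 3)/(u - 6)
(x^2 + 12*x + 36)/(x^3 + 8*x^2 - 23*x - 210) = (x + 6)/(x^2 + 2*x - 35)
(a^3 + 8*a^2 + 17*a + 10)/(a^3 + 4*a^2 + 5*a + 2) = (a + 5)/(a + 1)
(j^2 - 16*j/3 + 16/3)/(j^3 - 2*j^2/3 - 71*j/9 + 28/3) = 3*(j - 4)/(3*j^2 + 2*j - 21)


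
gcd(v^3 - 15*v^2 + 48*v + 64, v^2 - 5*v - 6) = v + 1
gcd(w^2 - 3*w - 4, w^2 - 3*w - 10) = 1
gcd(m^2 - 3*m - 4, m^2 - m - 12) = m - 4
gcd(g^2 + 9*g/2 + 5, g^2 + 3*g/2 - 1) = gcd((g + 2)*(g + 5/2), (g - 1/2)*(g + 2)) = g + 2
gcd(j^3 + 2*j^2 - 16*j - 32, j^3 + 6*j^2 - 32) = j + 4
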